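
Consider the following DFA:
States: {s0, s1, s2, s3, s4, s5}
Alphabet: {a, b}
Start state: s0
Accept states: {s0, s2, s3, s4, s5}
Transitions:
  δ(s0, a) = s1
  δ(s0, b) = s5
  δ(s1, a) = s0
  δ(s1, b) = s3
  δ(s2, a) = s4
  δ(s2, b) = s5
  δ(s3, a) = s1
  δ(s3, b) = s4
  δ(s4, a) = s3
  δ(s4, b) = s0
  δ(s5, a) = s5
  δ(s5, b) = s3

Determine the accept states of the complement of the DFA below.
Complement accept states = All states \ Original accept states
= {s0, s1, s2, s3, s4, s5} \ {s0, s2, s3, s4, s5}
{s1}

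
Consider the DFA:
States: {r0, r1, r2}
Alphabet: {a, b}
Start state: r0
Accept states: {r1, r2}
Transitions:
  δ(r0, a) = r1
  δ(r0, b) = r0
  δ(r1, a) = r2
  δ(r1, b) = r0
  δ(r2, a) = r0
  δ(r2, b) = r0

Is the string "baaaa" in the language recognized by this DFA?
Processing string "baaaa":
  r0 --b--> r0
  r0 --a--> r1
  r1 --a--> r2
  r2 --a--> r0
  r0 --a--> r1
Final state: r1
Accept states: {r1, r2}
Yes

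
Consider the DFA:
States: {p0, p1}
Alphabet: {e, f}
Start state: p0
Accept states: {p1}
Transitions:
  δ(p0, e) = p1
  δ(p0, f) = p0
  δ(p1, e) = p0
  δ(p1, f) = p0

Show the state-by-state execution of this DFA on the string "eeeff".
read 'e': p0 → p1
  read 'e': p1 → p0
  read 'e': p0 → p1
  read 'f': p1 → p0
  read 'f': p0 → p0
p0 -> p1 -> p0 -> p1 -> p0 -> p0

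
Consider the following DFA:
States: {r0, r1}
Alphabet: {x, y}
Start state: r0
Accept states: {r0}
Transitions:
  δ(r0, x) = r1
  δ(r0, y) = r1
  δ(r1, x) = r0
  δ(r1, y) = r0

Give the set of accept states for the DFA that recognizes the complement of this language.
Complement accept states = All states \ Original accept states
= {r0, r1} \ {r0}
{r1}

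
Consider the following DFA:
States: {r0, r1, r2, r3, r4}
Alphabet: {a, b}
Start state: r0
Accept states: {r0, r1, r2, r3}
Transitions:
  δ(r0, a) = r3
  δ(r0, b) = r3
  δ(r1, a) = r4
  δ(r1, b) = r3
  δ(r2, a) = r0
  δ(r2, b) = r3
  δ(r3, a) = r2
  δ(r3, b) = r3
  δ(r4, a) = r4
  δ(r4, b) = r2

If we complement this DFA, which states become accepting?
Complement accept states = All states \ Original accept states
= {r0, r1, r2, r3, r4} \ {r0, r1, r2, r3}
{r4}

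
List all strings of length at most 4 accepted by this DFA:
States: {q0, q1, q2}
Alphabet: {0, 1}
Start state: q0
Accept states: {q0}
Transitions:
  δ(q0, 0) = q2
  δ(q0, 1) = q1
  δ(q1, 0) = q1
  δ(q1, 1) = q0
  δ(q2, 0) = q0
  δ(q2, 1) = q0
ε, 00, 01, 11, 101, 0000, 0001, 0011, 0100, 0101, 0111, 1001, 1100, 1101, 1111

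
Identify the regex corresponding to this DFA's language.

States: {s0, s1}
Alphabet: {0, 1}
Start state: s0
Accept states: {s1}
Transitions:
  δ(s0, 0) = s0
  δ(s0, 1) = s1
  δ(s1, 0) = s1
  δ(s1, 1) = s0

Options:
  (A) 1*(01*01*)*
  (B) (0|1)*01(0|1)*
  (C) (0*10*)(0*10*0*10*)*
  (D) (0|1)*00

Check each option against the DFA on short strings; one disagreement eliminates an option:
  (A) 1*(01*01*)*: on ε the DFA stays in s0 and rejects (s0 ∉ Accept), but the regex matches it → eliminate
  (B) (0|1)*01(0|1)*: on '1' the DFA goes s0 → s1 and accepts (s1 ∈ Accept), but the regex does not match it → eliminate
  (C) (0*10*)(0*10*0*10*)*: agrees with the DFA on every string of length ≤ 6
  (D) (0|1)*00: on '1' the DFA goes s0 → s1 and accepts (s1 ∈ Accept), but the regex does not match it → eliminate
Only (C) is consistent with the DFA.
(C) (0*10*)(0*10*0*10*)*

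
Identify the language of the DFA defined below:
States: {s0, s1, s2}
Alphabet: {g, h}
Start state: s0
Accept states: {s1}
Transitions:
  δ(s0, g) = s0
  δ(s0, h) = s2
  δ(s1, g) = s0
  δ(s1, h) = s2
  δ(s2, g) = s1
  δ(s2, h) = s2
Testing a few strings:
  'gg' → reject
  'hhgh' → reject
  'h' → reject
  'ghhg' → accept
State roles: s0=no suffix match; s1=suffix is hg; s2=one trailing h
All strings over {g,h} ending with hg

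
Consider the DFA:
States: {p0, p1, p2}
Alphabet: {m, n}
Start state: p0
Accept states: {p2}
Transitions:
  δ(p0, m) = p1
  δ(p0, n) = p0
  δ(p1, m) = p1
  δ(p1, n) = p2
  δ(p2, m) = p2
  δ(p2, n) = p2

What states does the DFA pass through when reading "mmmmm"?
read 'm': p0 → p1
  read 'm': p1 → p1
  read 'm': p1 → p1
  read 'm': p1 → p1
  read 'm': p1 → p1
p0 -> p1 -> p1 -> p1 -> p1 -> p1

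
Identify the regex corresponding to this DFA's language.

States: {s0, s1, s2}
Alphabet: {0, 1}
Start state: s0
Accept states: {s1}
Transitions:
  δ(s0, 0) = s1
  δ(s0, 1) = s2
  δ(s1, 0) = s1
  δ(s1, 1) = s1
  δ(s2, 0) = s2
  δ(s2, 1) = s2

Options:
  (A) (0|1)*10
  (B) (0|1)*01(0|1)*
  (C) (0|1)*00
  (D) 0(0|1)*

Check each option against the DFA on short strings; one disagreement eliminates an option:
  (A) (0|1)*10: on '0' the DFA goes s0 → s1 and accepts (s1 ∈ Accept), but the regex does not match it → eliminate
  (B) (0|1)*01(0|1)*: on '0' the DFA goes s0 → s1 and accepts (s1 ∈ Accept), but the regex does not match it → eliminate
  (C) (0|1)*00: on '0' the DFA goes s0 → s1 and accepts (s1 ∈ Accept), but the regex does not match it → eliminate
  (D) 0(0|1)*: agrees with the DFA on every string of length ≤ 6
Only (D) is consistent with the DFA.
(D) 0(0|1)*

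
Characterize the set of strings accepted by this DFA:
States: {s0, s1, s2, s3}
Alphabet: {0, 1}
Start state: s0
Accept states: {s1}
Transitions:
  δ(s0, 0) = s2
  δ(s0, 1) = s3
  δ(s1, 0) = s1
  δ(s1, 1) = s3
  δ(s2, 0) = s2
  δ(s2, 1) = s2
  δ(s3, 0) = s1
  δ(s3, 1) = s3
Testing a few strings:
  '001' → reject
  '10' → accept
  '0101' → reject
  '01' → reject
State roles: s0=no input read; s1=started with 1, last symbol 0; s2=started with 0 (dead); s3=started with 1, last symbol 1
All binary strings that start with 1 and end with 0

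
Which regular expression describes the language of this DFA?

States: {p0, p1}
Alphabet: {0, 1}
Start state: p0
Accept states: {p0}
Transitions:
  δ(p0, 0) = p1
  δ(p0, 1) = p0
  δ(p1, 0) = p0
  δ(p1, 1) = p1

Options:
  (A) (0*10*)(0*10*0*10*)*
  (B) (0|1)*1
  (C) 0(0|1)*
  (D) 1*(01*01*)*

Check each option against the DFA on short strings; one disagreement eliminates an option:
  (A) (0*10*)(0*10*0*10*)*: on ε the DFA stays in p0 and accepts (p0 ∈ Accept), but the regex does not match it → eliminate
  (B) (0|1)*1: on ε the DFA stays in p0 and accepts (p0 ∈ Accept), but the regex does not match it → eliminate
  (C) 0(0|1)*: on ε the DFA stays in p0 and accepts (p0 ∈ Accept), but the regex does not match it → eliminate
  (D) 1*(01*01*)*: agrees with the DFA on every string of length ≤ 6
Only (D) is consistent with the DFA.
(D) 1*(01*01*)*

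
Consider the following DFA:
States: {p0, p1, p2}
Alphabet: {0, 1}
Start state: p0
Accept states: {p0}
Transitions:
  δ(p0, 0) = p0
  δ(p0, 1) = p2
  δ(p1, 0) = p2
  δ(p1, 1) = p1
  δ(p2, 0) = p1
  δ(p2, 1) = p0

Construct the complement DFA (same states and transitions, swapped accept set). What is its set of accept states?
Complement accept states = All states \ Original accept states
= {p0, p1, p2} \ {p0}
{p1, p2}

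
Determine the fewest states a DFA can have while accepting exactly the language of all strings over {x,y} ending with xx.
By Myhill–Nerode, count the distinguishable equivalence classes: three classes — 0, 1, or ≥2 trailing x's.
3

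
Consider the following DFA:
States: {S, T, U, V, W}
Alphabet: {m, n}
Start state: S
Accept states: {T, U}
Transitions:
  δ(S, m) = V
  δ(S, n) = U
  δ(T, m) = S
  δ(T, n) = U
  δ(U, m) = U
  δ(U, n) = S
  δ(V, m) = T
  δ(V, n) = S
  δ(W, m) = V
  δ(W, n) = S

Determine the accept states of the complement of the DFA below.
Complement accept states = All states \ Original accept states
= {S, T, U, V, W} \ {T, U}
{S, V, W}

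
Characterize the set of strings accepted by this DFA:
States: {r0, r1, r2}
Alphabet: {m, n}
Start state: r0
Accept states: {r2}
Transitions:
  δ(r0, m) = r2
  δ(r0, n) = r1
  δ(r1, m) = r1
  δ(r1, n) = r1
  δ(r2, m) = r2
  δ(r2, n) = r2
Testing a few strings:
  'nm' → reject
  'mm' → accept
  'mmm' → accept
  'm' → accept
State roles: r0=no input read; r1=started with n (dead); r2=started with m
All strings over {m,n} starting with m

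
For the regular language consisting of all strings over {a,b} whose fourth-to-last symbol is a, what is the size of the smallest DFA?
By Myhill–Nerode, count the distinguishable equivalence classes: 2^4 = 16 classes — the DFA must remember the last 4 symbols read; every pair of distinct length-4 suffixes is distinguishable by some continuation.
16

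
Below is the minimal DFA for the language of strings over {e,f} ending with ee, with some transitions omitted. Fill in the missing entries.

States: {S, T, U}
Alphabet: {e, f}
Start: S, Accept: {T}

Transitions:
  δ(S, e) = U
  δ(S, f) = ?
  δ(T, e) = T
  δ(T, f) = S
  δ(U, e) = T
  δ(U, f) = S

From the language and accept set, identify what each state tracks — S: last symbol not e; T: two trailing e's; U: one trailing e.
Each missing δ(q, a) is the state matching the new tracked value after reading a.
δ(S, f) = S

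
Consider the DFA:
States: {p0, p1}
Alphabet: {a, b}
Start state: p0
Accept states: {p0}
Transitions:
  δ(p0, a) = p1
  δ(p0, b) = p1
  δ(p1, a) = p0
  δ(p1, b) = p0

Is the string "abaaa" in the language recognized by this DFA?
Processing string "abaaa":
  p0 --a--> p1
  p1 --b--> p0
  p0 --a--> p1
  p1 --a--> p0
  p0 --a--> p1
Final state: p1
Accept states: {p0}
No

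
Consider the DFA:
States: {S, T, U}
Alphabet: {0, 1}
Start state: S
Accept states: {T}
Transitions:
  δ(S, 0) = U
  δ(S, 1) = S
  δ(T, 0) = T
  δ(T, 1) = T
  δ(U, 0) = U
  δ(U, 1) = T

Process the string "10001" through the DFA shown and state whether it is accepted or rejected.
Processing string "10001":
  S --1--> S
  S --0--> U
  U --0--> U
  U --0--> U
  U --1--> T
Final state: T
Accept states: {T}
Yes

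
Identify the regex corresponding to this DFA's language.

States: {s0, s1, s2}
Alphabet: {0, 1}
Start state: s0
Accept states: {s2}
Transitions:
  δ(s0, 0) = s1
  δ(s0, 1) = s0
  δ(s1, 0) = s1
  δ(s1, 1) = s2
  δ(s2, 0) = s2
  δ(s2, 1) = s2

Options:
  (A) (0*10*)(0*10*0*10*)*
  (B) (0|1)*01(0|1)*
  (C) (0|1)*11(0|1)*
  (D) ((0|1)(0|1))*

Check each option against the DFA on short strings; one disagreement eliminates an option:
  (A) (0*10*)(0*10*0*10*)*: on '1' the DFA goes s0 → s0 and rejects (s0 ∉ Accept), but the regex matches it → eliminate
  (B) (0|1)*01(0|1)*: agrees with the DFA on every string of length ≤ 6
  (C) (0|1)*11(0|1)*: on '01' the DFA goes s0 → s1 → s2 and accepts (s2 ∈ Accept), but the regex does not match it → eliminate
  (D) ((0|1)(0|1))*: on ε the DFA stays in s0 and rejects (s0 ∉ Accept), but the regex matches it → eliminate
Only (B) is consistent with the DFA.
(B) (0|1)*01(0|1)*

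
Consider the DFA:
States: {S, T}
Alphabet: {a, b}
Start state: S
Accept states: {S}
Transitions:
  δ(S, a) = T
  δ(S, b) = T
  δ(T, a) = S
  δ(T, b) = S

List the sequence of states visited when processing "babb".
read 'b': S → T
  read 'a': T → S
  read 'b': S → T
  read 'b': T → S
S -> T -> S -> T -> S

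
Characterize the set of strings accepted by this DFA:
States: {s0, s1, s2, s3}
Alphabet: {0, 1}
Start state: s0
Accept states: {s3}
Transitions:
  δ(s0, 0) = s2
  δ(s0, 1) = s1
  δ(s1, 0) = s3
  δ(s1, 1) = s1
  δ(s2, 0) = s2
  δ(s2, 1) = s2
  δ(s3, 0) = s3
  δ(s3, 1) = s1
Testing a few strings:
  '10' → accept
  '01' → reject
  '001' → reject
  '0110' → reject
State roles: s0=no input read; s1=started with 1, last symbol 1; s2=started with 0 (dead); s3=started with 1, last symbol 0
All binary strings that start with 1 and end with 0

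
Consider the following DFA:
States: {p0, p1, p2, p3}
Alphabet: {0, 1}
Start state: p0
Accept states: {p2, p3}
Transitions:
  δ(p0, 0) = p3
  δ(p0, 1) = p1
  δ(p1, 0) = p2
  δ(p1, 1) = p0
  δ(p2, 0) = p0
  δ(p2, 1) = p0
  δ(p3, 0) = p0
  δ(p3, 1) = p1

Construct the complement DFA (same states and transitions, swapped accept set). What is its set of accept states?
Complement accept states = All states \ Original accept states
= {p0, p1, p2, p3} \ {p2, p3}
{p0, p1}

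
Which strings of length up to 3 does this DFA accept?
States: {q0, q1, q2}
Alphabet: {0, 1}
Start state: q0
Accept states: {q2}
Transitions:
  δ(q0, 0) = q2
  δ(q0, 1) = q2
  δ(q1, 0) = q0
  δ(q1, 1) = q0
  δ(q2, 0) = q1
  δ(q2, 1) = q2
0, 1, 01, 11, 011, 111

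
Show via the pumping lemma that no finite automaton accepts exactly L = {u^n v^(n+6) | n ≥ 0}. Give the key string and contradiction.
Assume L is regular with pumping length p. Idea: pumping the u-block breaks the fixed offset of 6.
Choose s = u^p v^(p+6) ∈ L. By the pumping lemma, s = xyz with |xy| ≤ p, |y| > 0, so y = u^k with k ≥ 1. Then xy²z = u^(p+k) v^(p+6). For this to be in L we would need p+6 = (p+k)+6, i.e. k = 0, contradicting k ≥ 1. So xy²z ∉ L.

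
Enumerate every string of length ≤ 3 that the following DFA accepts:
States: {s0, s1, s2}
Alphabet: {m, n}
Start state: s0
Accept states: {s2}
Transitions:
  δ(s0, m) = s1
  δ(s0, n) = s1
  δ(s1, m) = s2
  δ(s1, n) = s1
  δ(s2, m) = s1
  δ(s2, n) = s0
mm, nm, mnm, nnm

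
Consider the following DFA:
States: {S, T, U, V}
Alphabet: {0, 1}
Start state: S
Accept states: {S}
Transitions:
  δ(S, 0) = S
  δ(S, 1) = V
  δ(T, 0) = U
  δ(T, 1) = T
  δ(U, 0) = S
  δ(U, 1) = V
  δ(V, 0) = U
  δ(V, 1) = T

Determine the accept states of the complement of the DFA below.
Complement accept states = All states \ Original accept states
= {S, T, U, V} \ {S}
{T, U, V}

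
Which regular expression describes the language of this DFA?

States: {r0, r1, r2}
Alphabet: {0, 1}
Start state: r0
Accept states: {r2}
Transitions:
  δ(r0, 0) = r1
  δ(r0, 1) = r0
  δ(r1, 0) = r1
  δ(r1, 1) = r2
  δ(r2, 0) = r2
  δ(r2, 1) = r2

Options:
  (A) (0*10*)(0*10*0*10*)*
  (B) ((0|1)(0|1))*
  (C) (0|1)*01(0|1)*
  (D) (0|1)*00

Check each option against the DFA on short strings; one disagreement eliminates an option:
  (A) (0*10*)(0*10*0*10*)*: on '1' the DFA goes r0 → r0 and rejects (r0 ∉ Accept), but the regex matches it → eliminate
  (B) ((0|1)(0|1))*: on ε the DFA stays in r0 and rejects (r0 ∉ Accept), but the regex matches it → eliminate
  (C) (0|1)*01(0|1)*: agrees with the DFA on every string of length ≤ 6
  (D) (0|1)*00: on '00' the DFA goes r0 → r1 → r1 and rejects (r1 ∉ Accept), but the regex matches it → eliminate
Only (C) is consistent with the DFA.
(C) (0|1)*01(0|1)*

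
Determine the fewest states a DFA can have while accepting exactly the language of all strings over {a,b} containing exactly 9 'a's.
By Myhill–Nerode, count the distinguishable equivalence classes: 11 classes — having seen 0, 1, …, 9, or >9 copies of 'a'; the count-9 class is the only accepting one and >9 is dead.
11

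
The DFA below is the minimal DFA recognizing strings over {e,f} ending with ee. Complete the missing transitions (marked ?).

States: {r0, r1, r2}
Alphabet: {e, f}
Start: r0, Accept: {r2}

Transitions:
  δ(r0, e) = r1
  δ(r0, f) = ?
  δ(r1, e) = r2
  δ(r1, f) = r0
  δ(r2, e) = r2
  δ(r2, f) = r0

From the language and accept set, identify what each state tracks — r0: last symbol not e; r1: one trailing e; r2: two trailing e's.
Each missing δ(q, a) is the state matching the new tracked value after reading a.
δ(r0, f) = r0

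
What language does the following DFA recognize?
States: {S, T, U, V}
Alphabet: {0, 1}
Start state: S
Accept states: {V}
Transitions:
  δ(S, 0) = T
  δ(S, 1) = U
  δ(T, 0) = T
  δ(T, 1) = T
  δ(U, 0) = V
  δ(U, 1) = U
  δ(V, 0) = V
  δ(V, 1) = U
Testing a few strings:
  '011' → reject
  '1' → reject
  '001' → reject
  '101' → reject
State roles: S=no input read; T=started with 0 (dead); U=started with 1, last symbol 1; V=started with 1, last symbol 0
All binary strings that start with 1 and end with 0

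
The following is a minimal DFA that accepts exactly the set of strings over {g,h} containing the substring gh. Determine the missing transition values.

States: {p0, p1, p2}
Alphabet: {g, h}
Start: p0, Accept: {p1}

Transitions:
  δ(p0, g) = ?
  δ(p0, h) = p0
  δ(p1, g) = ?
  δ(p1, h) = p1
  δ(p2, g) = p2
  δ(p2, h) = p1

From the language and accept set, identify what each state tracks — p0: no g seen yet; p1: substring gh seen; p2: seen a g, waiting for h.
Each missing δ(q, a) is the state matching the new tracked value after reading a.
δ(p0, g) = p2; δ(p1, g) = p1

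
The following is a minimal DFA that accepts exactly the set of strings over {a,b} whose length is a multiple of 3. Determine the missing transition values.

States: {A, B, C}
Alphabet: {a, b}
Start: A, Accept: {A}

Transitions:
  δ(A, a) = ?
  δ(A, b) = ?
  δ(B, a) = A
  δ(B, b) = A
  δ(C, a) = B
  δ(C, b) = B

From the language and accept set, identify what each state tracks — A: length ≡ 0 (mod 3); B: length ≡ 2 (mod 3); C: length ≡ 1 (mod 3).
Each missing δ(q, a) is the state matching the new tracked value after reading a.
δ(A, a) = C; δ(A, b) = C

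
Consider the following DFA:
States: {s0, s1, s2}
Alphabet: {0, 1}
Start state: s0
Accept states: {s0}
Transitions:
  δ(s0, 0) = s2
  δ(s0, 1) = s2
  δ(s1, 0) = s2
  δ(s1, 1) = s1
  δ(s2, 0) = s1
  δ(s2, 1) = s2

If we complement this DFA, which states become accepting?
Complement accept states = All states \ Original accept states
= {s0, s1, s2} \ {s0}
{s1, s2}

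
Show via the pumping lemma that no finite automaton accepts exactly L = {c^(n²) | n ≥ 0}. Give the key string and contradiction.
Assume L is regular with pumping length p. Idea: pumping adds a fixed amount, but gaps between consecutive squares grow.
Choose s = c^(p²) (length p² ≥ p). By the pumping lemma, s = xyz with |xy| ≤ p, |y| > 0, so |y| = k with 1 ≤ k ≤ p. Then |xy²z| = p²+k. Since p² < p²+k ≤ p²+p < (p+1)², the length p²+k lies strictly between consecutive squares, so it is not a perfect square and xy²z ∉ L.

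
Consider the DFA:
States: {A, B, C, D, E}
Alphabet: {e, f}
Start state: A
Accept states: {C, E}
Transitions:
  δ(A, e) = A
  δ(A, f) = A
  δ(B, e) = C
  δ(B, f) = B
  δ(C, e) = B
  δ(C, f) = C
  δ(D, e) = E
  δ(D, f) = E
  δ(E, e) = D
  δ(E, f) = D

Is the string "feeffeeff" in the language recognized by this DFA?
Processing string "feeffeeff":
  A --f--> A
  A --e--> A
  A --e--> A
  A --f--> A
  A --f--> A
  A --e--> A
  A --e--> A
  A --f--> A
  A --f--> A
Final state: A
Accept states: {C, E}
No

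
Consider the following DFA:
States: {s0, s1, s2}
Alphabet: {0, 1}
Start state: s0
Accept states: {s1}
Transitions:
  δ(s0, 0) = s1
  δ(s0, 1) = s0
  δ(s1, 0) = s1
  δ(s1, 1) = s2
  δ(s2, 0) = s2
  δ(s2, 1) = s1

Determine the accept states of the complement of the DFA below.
Complement accept states = All states \ Original accept states
= {s0, s1, s2} \ {s1}
{s0, s2}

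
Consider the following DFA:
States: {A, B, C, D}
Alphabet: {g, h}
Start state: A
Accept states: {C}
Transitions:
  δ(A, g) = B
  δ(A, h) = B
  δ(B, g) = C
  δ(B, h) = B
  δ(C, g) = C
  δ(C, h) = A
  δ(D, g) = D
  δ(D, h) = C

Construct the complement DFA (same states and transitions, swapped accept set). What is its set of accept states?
Complement accept states = All states \ Original accept states
= {A, B, C, D} \ {C}
{A, B, D}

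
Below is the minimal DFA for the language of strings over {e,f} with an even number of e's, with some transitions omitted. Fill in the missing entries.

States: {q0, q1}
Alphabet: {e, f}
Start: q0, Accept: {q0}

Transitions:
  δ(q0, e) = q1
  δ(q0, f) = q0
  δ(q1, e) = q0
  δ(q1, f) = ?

From the language and accept set, identify what each state tracks — q0: even number of e's so far; q1: odd number of e's so far.
Each missing δ(q, a) is the state matching the new tracked value after reading a.
δ(q1, f) = q1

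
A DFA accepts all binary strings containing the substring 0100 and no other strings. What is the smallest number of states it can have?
By Myhill–Nerode, count the distinguishable equivalence classes: 5 classes — one per longest suffix of the input that is a prefix of '0100' (lengths 0 through 3), plus an absorbing 'already seen 0100' class.
5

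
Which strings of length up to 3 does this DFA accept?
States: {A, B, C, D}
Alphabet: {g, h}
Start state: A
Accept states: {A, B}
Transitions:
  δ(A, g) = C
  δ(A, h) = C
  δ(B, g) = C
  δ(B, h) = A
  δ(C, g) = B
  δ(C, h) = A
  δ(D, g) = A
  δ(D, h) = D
ε, gg, gh, hg, hh, ggh, hgh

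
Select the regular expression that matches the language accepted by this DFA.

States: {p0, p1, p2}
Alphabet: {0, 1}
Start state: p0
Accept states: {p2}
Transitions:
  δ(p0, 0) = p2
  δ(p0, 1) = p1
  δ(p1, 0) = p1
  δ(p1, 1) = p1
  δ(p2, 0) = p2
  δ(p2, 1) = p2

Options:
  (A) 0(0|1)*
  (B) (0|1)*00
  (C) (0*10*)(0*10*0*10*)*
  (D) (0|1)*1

Check each option against the DFA on short strings; one disagreement eliminates an option:
  (A) 0(0|1)*: agrees with the DFA on every string of length ≤ 6
  (B) (0|1)*00: on '0' the DFA goes p0 → p2 and accepts (p2 ∈ Accept), but the regex does not match it → eliminate
  (C) (0*10*)(0*10*0*10*)*: on '0' the DFA goes p0 → p2 and accepts (p2 ∈ Accept), but the regex does not match it → eliminate
  (D) (0|1)*1: on '0' the DFA goes p0 → p2 and accepts (p2 ∈ Accept), but the regex does not match it → eliminate
Only (A) is consistent with the DFA.
(A) 0(0|1)*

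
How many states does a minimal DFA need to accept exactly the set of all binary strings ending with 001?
By Myhill–Nerode, count the distinguishable equivalence classes: 4 classes — one per longest suffix of the input that is a prefix of '001' (lengths 0 through 3); only the length-3 class is accepting.
4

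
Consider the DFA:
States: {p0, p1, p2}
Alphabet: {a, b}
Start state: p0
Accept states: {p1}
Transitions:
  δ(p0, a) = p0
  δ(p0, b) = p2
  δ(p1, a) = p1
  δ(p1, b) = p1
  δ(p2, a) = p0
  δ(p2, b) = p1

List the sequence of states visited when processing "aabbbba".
read 'a': p0 → p0
  read 'a': p0 → p0
  read 'b': p0 → p2
  read 'b': p2 → p1
  read 'b': p1 → p1
  read 'b': p1 → p1
  read 'a': p1 → p1
p0 -> p0 -> p0 -> p2 -> p1 -> p1 -> p1 -> p1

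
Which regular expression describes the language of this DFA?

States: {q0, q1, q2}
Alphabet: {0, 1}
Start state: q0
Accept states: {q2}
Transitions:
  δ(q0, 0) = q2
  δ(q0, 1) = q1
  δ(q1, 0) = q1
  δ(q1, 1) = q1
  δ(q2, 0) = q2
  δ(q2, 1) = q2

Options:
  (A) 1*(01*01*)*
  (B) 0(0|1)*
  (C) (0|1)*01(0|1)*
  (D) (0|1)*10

Check each option against the DFA on short strings; one disagreement eliminates an option:
  (A) 1*(01*01*)*: on ε the DFA stays in q0 and rejects (q0 ∉ Accept), but the regex matches it → eliminate
  (B) 0(0|1)*: agrees with the DFA on every string of length ≤ 6
  (C) (0|1)*01(0|1)*: on '0' the DFA goes q0 → q2 and accepts (q2 ∈ Accept), but the regex does not match it → eliminate
  (D) (0|1)*10: on '0' the DFA goes q0 → q2 and accepts (q2 ∈ Accept), but the regex does not match it → eliminate
Only (B) is consistent with the DFA.
(B) 0(0|1)*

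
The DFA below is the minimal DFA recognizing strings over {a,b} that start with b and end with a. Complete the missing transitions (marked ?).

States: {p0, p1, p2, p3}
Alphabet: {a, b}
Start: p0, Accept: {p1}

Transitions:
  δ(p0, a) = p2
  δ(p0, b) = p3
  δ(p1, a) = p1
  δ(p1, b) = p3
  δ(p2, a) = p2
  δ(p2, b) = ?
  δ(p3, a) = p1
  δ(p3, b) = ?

From the language and accept set, identify what each state tracks — p0: no input read; p1: started with b, last symbol a; p2: started with a (dead); p3: started with b, last symbol b.
Each missing δ(q, a) is the state matching the new tracked value after reading a.
δ(p2, b) = p2; δ(p3, b) = p3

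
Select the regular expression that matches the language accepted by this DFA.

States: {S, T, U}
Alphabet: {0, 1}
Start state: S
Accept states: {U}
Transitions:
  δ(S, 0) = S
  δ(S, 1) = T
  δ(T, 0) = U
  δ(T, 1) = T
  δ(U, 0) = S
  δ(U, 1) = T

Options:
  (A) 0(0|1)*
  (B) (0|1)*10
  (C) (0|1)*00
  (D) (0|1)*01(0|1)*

Check each option against the DFA on short strings; one disagreement eliminates an option:
  (A) 0(0|1)*: on '0' the DFA goes S → S and rejects (S ∉ Accept), but the regex matches it → eliminate
  (B) (0|1)*10: agrees with the DFA on every string of length ≤ 6
  (C) (0|1)*00: on '00' the DFA goes S → S → S and rejects (S ∉ Accept), but the regex matches it → eliminate
  (D) (0|1)*01(0|1)*: on '01' the DFA goes S → S → T and rejects (T ∉ Accept), but the regex matches it → eliminate
Only (B) is consistent with the DFA.
(B) (0|1)*10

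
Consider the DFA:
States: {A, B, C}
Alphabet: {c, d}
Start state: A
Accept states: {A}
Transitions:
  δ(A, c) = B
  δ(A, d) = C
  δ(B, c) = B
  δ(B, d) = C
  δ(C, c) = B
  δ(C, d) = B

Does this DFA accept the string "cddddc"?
Processing string "cddddc":
  A --c--> B
  B --d--> C
  C --d--> B
  B --d--> C
  C --d--> B
  B --c--> B
Final state: B
Accept states: {A}
No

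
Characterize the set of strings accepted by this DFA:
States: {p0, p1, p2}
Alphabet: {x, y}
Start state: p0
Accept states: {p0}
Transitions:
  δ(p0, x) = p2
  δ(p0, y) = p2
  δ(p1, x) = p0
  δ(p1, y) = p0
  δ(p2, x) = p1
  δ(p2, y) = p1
Testing a few strings:
  'yy' → reject
  'yxx' → accept
  'yyxy' → reject
  'xxyx' → reject
State roles: p0=length ≡ 0 (mod 3); p1=length ≡ 2 (mod 3); p2=length ≡ 1 (mod 3)
All strings over {x,y} whose length is a multiple of 3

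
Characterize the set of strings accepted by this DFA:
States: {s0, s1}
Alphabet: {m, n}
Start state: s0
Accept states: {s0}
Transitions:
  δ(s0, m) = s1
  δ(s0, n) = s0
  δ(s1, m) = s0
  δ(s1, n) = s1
Testing a few strings:
  'n' → accept
  'nmn' → reject
  'mmm' → reject
  'mnm' → accept
State roles: s0=even number of m's so far; s1=odd number of m's so far
All strings over {m,n} with an even number of m's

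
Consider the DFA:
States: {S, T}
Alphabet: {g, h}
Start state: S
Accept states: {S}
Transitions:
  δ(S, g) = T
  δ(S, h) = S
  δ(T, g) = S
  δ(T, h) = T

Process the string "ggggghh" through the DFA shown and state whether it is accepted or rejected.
Processing string "ggggghh":
  S --g--> T
  T --g--> S
  S --g--> T
  T --g--> S
  S --g--> T
  T --h--> T
  T --h--> T
Final state: T
Accept states: {S}
No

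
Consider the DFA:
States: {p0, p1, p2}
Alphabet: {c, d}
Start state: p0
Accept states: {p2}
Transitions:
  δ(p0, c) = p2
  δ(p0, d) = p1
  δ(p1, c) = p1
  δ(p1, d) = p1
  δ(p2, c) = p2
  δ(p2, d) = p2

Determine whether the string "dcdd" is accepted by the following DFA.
Processing string "dcdd":
  p0 --d--> p1
  p1 --c--> p1
  p1 --d--> p1
  p1 --d--> p1
Final state: p1
Accept states: {p2}
No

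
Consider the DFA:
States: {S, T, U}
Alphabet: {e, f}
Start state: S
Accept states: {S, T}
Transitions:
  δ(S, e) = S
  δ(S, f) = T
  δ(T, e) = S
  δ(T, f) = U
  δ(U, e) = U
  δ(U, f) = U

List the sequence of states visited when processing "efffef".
read 'e': S → S
  read 'f': S → T
  read 'f': T → U
  read 'f': U → U
  read 'e': U → U
  read 'f': U → U
S -> S -> T -> U -> U -> U -> U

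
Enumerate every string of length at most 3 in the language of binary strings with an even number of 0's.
ε, 1, 00, 11, 001, 010, 100, 111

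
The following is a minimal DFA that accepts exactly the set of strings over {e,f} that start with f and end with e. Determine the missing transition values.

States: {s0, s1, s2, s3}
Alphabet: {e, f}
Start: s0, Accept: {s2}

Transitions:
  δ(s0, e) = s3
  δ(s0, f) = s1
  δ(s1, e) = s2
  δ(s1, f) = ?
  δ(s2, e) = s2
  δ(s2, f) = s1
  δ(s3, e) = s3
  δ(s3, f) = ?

From the language and accept set, identify what each state tracks — s0: no input read; s1: started with f, last symbol f; s2: started with f, last symbol e; s3: started with e (dead).
Each missing δ(q, a) is the state matching the new tracked value after reading a.
δ(s1, f) = s1; δ(s3, f) = s3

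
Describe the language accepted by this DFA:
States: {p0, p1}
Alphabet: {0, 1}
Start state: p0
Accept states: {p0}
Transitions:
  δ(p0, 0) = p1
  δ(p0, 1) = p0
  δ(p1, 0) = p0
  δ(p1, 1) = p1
Testing a few strings:
  '00' → accept
  '11' → accept
  '01' → reject
  '0' → reject
State roles: p0=even number of 0's so far; p1=odd number of 0's so far
All binary strings with an even number of 0's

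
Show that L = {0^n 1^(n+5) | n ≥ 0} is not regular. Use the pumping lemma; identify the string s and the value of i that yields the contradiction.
Assume L is regular with pumping length p. Idea: pumping the 0-block breaks the fixed offset of 5.
Choose s = 0^p 1^(p+5) ∈ L. By the pumping lemma, s = xyz with |xy| ≤ p, |y| > 0, so y = 0^k with k ≥ 1. Then xy²z = 0^(p+k) 1^(p+5). For this to be in L we would need p+5 = (p+k)+5, i.e. k = 0, contradicting k ≥ 1. So xy²z ∉ L.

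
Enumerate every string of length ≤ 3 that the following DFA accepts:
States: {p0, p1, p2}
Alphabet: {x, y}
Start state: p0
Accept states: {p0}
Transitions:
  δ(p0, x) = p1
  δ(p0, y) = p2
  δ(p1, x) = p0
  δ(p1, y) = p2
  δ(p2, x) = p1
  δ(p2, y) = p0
ε, xx, yy, xyy, yxx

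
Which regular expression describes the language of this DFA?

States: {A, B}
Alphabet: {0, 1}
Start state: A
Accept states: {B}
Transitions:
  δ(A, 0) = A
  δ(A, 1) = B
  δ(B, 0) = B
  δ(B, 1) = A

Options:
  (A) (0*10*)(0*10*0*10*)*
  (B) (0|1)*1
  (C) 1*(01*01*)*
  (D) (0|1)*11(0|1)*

Check each option against the DFA on short strings; one disagreement eliminates an option:
  (A) (0*10*)(0*10*0*10*)*: agrees with the DFA on every string of length ≤ 6
  (B) (0|1)*1: on '10' the DFA goes A → B → B and accepts (B ∈ Accept), but the regex does not match it → eliminate
  (C) 1*(01*01*)*: on ε the DFA stays in A and rejects (A ∉ Accept), but the regex matches it → eliminate
  (D) (0|1)*11(0|1)*: on '1' the DFA goes A → B and accepts (B ∈ Accept), but the regex does not match it → eliminate
Only (A) is consistent with the DFA.
(A) (0*10*)(0*10*0*10*)*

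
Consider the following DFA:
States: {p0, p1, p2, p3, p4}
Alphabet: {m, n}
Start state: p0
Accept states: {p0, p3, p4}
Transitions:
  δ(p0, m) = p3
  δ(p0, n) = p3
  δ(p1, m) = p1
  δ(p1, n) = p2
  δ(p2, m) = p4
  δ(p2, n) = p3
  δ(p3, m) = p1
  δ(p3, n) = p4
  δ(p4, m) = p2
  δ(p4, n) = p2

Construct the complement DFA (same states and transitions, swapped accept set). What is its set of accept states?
Complement accept states = All states \ Original accept states
= {p0, p1, p2, p3, p4} \ {p0, p3, p4}
{p1, p2}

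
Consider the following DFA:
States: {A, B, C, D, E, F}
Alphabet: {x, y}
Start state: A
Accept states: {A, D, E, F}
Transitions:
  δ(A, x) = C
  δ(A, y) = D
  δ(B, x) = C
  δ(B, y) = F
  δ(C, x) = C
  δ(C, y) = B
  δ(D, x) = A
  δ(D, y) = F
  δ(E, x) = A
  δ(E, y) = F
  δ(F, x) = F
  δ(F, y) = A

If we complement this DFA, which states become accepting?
Complement accept states = All states \ Original accept states
= {A, B, C, D, E, F} \ {A, D, E, F}
{B, C}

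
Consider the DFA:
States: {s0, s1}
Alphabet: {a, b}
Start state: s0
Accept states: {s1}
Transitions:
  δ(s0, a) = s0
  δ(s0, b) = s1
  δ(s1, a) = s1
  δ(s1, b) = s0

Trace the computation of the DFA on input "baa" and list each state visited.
read 'b': s0 → s1
  read 'a': s1 → s1
  read 'a': s1 → s1
s0 -> s1 -> s1 -> s1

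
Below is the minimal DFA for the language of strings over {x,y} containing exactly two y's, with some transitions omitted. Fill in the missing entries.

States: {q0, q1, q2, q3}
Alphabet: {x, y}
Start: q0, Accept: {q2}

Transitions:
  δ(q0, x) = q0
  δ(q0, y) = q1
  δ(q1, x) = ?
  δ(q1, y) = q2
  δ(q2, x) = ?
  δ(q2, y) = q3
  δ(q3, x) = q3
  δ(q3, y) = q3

From the language and accept set, identify what each state tracks — q0: zero y's; q1: one y; q2: two y's; q3: ≥ three y's (dead).
Each missing δ(q, a) is the state matching the new tracked value after reading a.
δ(q1, x) = q1; δ(q2, x) = q2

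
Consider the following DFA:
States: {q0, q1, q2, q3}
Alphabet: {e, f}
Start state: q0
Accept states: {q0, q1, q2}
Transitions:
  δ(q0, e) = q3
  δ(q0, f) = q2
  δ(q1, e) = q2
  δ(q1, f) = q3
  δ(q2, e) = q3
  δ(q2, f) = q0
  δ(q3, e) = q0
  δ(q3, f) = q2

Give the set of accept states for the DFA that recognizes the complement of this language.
Complement accept states = All states \ Original accept states
= {q0, q1, q2, q3} \ {q0, q1, q2}
{q3}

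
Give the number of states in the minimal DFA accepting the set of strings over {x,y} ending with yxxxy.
By Myhill–Nerode, count the distinguishable equivalence classes: 6 classes — one per longest suffix of the input that is a prefix of 'yxxxy' (lengths 0 through 5); only the length-5 class is accepting.
6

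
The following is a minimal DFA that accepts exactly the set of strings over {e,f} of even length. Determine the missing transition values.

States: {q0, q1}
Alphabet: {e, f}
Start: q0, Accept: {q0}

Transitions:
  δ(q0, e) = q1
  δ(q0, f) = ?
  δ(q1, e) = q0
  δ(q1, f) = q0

From the language and accept set, identify what each state tracks — q0: even length so far; q1: odd length so far.
Each missing δ(q, a) is the state matching the new tracked value after reading a.
δ(q0, f) = q1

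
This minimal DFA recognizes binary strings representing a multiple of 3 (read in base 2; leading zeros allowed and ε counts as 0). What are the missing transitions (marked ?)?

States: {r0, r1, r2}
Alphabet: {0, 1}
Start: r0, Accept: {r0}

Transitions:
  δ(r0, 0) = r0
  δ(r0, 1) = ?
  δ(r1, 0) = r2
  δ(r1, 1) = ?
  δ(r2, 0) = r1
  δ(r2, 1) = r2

From the language and accept set, identify what each state tracks — r0: value ≡ 0 (mod 3); r1: value ≡ 1 (mod 3); r2: value ≡ 2 (mod 3).
Each missing δ(q, a) is the state matching the new tracked value after reading a.
δ(r0, 1) = r1; δ(r1, 1) = r0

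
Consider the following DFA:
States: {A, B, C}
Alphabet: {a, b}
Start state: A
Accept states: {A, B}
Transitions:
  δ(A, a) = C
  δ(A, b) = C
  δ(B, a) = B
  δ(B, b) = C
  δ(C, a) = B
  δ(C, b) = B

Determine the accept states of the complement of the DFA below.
Complement accept states = All states \ Original accept states
= {A, B, C} \ {A, B}
{C}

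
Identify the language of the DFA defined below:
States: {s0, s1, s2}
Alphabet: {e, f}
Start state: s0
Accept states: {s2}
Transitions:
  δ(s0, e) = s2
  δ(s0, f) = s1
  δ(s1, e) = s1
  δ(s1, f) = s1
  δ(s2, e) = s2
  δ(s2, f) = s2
Testing a few strings:
  'e' → accept
  'f' → reject
  'ef' → accept
  'fee' → reject
State roles: s0=no input read; s1=started with f (dead); s2=started with e
All strings over {e,f} starting with e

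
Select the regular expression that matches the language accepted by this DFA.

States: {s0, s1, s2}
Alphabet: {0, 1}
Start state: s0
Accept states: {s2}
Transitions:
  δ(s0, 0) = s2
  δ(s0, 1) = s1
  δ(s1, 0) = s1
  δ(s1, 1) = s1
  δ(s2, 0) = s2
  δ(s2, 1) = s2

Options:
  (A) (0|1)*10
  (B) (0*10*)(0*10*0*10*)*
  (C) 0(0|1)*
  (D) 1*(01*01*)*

Check each option against the DFA on short strings; one disagreement eliminates an option:
  (A) (0|1)*10: on '0' the DFA goes s0 → s2 and accepts (s2 ∈ Accept), but the regex does not match it → eliminate
  (B) (0*10*)(0*10*0*10*)*: on '0' the DFA goes s0 → s2 and accepts (s2 ∈ Accept), but the regex does not match it → eliminate
  (C) 0(0|1)*: agrees with the DFA on every string of length ≤ 6
  (D) 1*(01*01*)*: on ε the DFA stays in s0 and rejects (s0 ∉ Accept), but the regex matches it → eliminate
Only (C) is consistent with the DFA.
(C) 0(0|1)*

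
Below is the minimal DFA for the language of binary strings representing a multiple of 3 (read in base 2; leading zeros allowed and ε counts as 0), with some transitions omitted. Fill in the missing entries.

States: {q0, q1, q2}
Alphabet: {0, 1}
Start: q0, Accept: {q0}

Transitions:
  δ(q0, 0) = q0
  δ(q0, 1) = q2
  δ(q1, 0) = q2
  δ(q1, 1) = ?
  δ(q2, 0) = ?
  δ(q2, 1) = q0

From the language and accept set, identify what each state tracks — q0: value ≡ 0 (mod 3); q1: value ≡ 2 (mod 3); q2: value ≡ 1 (mod 3).
Each missing δ(q, a) is the state matching the new tracked value after reading a.
δ(q1, 1) = q1; δ(q2, 0) = q1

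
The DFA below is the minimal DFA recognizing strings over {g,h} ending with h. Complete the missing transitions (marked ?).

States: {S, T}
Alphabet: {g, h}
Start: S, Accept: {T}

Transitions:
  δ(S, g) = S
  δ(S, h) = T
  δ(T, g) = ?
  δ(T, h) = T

From the language and accept set, identify what each state tracks — S: last symbol not h; T: last symbol is h.
Each missing δ(q, a) is the state matching the new tracked value after reading a.
δ(T, g) = S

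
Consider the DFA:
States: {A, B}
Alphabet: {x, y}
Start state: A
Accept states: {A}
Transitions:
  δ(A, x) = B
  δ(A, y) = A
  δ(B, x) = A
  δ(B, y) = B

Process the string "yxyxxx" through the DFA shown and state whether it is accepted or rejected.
Processing string "yxyxxx":
  A --y--> A
  A --x--> B
  B --y--> B
  B --x--> A
  A --x--> B
  B --x--> A
Final state: A
Accept states: {A}
Yes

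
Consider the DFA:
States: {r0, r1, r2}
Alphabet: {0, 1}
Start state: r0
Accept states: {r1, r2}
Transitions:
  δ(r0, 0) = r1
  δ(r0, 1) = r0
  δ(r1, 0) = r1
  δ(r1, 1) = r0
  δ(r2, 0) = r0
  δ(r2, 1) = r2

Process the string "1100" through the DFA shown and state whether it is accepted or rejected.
Processing string "1100":
  r0 --1--> r0
  r0 --1--> r0
  r0 --0--> r1
  r1 --0--> r1
Final state: r1
Accept states: {r1, r2}
Yes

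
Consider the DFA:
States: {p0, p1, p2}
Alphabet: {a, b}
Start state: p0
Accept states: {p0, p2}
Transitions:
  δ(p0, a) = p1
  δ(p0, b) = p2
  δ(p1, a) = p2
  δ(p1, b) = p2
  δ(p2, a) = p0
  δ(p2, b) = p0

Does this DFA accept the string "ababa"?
Processing string "ababa":
  p0 --a--> p1
  p1 --b--> p2
  p2 --a--> p0
  p0 --b--> p2
  p2 --a--> p0
Final state: p0
Accept states: {p0, p2}
Yes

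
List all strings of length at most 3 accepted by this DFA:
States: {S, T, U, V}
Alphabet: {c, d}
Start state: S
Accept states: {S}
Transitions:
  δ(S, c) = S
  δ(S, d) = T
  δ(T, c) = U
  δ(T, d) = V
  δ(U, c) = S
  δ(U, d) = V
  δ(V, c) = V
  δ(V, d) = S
ε, c, cc, ccc, dcc, ddd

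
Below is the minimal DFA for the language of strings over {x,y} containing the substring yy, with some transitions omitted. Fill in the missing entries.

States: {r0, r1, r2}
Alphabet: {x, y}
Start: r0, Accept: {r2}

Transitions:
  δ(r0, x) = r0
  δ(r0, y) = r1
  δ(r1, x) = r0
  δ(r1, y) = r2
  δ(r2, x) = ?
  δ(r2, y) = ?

From the language and accept set, identify what each state tracks — r0: no progress toward yy; r1: one trailing y; r2: substring yy seen.
Each missing δ(q, a) is the state matching the new tracked value after reading a.
δ(r2, x) = r2; δ(r2, y) = r2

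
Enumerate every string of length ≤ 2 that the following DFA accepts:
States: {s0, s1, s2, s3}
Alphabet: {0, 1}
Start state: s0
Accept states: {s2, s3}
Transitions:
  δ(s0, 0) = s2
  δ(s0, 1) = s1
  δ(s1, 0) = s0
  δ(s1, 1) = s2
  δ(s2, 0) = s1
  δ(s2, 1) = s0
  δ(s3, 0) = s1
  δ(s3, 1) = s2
0, 11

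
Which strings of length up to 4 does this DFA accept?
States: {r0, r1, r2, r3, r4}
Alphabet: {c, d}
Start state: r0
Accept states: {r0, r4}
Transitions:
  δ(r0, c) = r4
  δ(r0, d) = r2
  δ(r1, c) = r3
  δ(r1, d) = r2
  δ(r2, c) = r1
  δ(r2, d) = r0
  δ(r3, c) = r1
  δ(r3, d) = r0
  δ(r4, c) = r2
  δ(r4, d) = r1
ε, c, dd, ccd, ddc, ccdc, cdcd, cddd, dccd, dcdd, dddd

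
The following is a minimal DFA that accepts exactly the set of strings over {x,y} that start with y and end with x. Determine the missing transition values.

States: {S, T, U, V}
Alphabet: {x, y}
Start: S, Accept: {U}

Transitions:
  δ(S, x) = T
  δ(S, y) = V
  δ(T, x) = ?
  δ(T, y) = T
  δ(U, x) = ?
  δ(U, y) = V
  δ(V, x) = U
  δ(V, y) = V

From the language and accept set, identify what each state tracks — S: no input read; T: started with x (dead); U: started with y, last symbol x; V: started with y, last symbol y.
Each missing δ(q, a) is the state matching the new tracked value after reading a.
δ(T, x) = T; δ(U, x) = U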